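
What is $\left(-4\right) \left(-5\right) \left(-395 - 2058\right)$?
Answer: $-49060$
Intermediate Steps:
$\left(-4\right) \left(-5\right) \left(-395 - 2058\right) = 20 \left(-2453\right) = -49060$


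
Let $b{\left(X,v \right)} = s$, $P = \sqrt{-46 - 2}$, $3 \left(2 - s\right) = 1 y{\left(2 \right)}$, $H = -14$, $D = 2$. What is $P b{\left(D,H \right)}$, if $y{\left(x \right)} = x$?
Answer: $\frac{16 i \sqrt{3}}{3} \approx 9.2376 i$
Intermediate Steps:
$s = \frac{4}{3}$ ($s = 2 - \frac{1 \cdot 2}{3} = 2 - \frac{2}{3} = \frac{4}{3} \approx 1.3333$)
$P = 4 i \sqrt{3}$ ($P = \sqrt{-48} = 4 i \sqrt{3} \approx 6.9282 i$)
$b{\left(X,v \right)} = \frac{4}{3}$
$P b{\left(D,H \right)} = 4 i \sqrt{3} \cdot \frac{4}{3} = \frac{16 i \sqrt{3}}{3}$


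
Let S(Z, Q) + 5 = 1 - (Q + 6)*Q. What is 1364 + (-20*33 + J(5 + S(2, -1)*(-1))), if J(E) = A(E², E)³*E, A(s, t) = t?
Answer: 960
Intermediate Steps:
S(Z, Q) = -4 - Q*(6 + Q) (S(Z, Q) = -5 + (1 - (Q + 6)*Q) = -5 + (1 - (6 + Q)*Q) = -5 + (1 - Q*(6 + Q)) = -4 - Q*(6 + Q))
J(E) = E⁴ (J(E) = E³*E = E⁴)
1364 + (-20*33 + J(5 + S(2, -1)*(-1))) = 1364 + (-20*33 + (5 + (-4 - 1*(-1)² - 6*(-1))*(-1))⁴) = 1364 + (-660 + (5 + (-4 - 1*1 + 6)*(-1))⁴) = 1364 + (-660 + (5 + (-4 - 1 + 6)*(-1))⁴) = 1364 + (-660 + (5 + 1*(-1))⁴) = 1364 + (-660 + (5 - 1)⁴) = 1364 + (-660 + 4⁴) = 1364 + (-660 + 256) = 1364 - 404 = 960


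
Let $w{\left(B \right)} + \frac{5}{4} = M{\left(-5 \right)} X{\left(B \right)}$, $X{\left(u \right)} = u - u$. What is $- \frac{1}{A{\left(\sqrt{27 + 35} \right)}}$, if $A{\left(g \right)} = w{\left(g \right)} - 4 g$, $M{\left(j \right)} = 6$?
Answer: $- \frac{20}{15847} + \frac{64 \sqrt{62}}{15847} \approx 0.030538$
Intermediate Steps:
$X{\left(u \right)} = 0$
$w{\left(B \right)} = - \frac{5}{4}$ ($w{\left(B \right)} = - \frac{5}{4} + 6 \cdot 0 = - \frac{5}{4} + 0 = - \frac{5}{4}$)
$A{\left(g \right)} = - \frac{5}{4} - 4 g$
$- \frac{1}{A{\left(\sqrt{27 + 35} \right)}} = - \frac{1}{- \frac{5}{4} - 4 \sqrt{27 + 35}} = - \frac{1}{- \frac{5}{4} - 4 \sqrt{62}}$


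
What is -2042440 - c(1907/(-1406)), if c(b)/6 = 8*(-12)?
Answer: -2041864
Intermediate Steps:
c(b) = -576 (c(b) = 6*(8*(-12)) = 6*(-96) = -576)
-2042440 - c(1907/(-1406)) = -2042440 - 1*(-576) = -2042440 + 576 = -2041864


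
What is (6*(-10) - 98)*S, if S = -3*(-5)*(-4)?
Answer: 9480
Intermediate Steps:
S = -60 (S = 15*(-4) = -60)
(6*(-10) - 98)*S = (6*(-10) - 98)*(-60) = (-60 - 98)*(-60) = -158*(-60) = 9480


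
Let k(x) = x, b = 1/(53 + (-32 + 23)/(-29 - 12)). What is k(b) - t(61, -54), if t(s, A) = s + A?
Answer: -15233/2182 ≈ -6.9812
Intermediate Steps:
t(s, A) = A + s
b = 41/2182 (b = 1/(53 - 9/(-41)) = 1/(53 - 9*(-1/41)) = 1/(53 + 9/41) = 1/(2182/41) = 41/2182 ≈ 0.018790)
k(b) - t(61, -54) = 41/2182 - (-54 + 61) = 41/2182 - 1*7 = 41/2182 - 7 = -15233/2182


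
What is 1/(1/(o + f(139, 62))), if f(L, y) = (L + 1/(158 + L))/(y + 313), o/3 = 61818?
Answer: 20654980534/111375 ≈ 1.8545e+5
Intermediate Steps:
o = 185454 (o = 3*61818 = 185454)
f(L, y) = (L + 1/(158 + L))/(313 + y)
1/(1/(o + f(139, 62))) = 1/(1/(185454 + (1 + 139**2 + 158*139)/(49454 + 158*62 + 313*139 + 139*62))) = 1/(1/(185454 + (1 + 19321 + 21962)/(49454 + 9796 + 43507 + 8618))) = 1/(1/(185454 + 41284/111375)) = 1/(1/(20654980534/111375)) = 1/(111375/20654980534) = 20654980534/111375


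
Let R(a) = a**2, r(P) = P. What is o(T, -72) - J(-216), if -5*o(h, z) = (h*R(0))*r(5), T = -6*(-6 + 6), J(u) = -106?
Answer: 106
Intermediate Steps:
T = 0 (T = -6*0 = 0)
o(h, z) = 0 (o(h, z) = -h*0**2*5/5 = -h*0*5/5 = -0*5 = -1/5*0 = 0)
o(T, -72) - J(-216) = 0 - 1*(-106) = 0 + 106 = 106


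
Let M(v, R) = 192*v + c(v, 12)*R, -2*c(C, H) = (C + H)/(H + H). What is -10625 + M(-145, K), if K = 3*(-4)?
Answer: -153993/4 ≈ -38498.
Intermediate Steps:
c(C, H) = -(C + H)/(4*H) (c(C, H) = -(C + H)/(2*(H + H)) = -(C + H)/(2*(2*H)) = -(C + H)*1/(2*H)/2 = -(C + H)/(4*H))
K = -12
M(v, R) = 192*v + R*(-¼ - v/48) (M(v, R) = 192*v + ((¼)*(-v - 1*12)/12)*R = 192*v + ((¼)*(1/12)*(-v - 12))*R = 192*v + ((¼)*(1/12)*(-12 - v))*R = 192*v + (-¼ - v/48)*R = 192*v + R*(-¼ - v/48))
-10625 + M(-145, K) = -10625 + (192*(-145) - 1/48*(-12)*(12 - 145)) = -10625 + (-27840 - 1/48*(-12)*(-133)) = -10625 + (-27840 - 133/4) = -10625 - 111493/4 = -153993/4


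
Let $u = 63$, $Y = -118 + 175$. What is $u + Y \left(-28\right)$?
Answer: $-1533$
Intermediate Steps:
$Y = 57$
$u + Y \left(-28\right) = 63 + 57 \left(-28\right) = 63 - 1596 = -1533$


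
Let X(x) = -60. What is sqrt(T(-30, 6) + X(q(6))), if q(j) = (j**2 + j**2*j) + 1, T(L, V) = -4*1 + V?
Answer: I*sqrt(58) ≈ 7.6158*I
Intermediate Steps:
T(L, V) = -4 + V
q(j) = 1 + j**2 + j**3 (q(j) = (j**2 + j**3) + 1 = 1 + j**2 + j**3)
sqrt(T(-30, 6) + X(q(6))) = sqrt((-4 + 6) - 60) = sqrt(2 - 60) = sqrt(-58) = I*sqrt(58)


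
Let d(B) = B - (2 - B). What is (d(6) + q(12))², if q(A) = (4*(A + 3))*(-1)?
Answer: 2500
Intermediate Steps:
q(A) = -12 - 4*A (q(A) = (4*(3 + A))*(-1) = (12 + 4*A)*(-1) = -12 - 4*A)
d(B) = -2 + 2*B (d(B) = B + (-2 + B) = -2 + 2*B)
(d(6) + q(12))² = ((-2 + 2*6) + (-12 - 4*12))² = ((-2 + 12) + (-12 - 48))² = (10 - 60)² = (-50)² = 2500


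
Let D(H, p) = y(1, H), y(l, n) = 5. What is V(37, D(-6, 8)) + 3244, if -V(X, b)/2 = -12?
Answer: 3268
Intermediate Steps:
D(H, p) = 5
V(X, b) = 24 (V(X, b) = -2*(-12) = 24)
V(37, D(-6, 8)) + 3244 = 24 + 3244 = 3268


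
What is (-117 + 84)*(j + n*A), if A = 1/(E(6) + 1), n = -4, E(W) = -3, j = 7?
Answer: -297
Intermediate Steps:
A = -½ (A = 1/(-3 + 1) = 1/(-2) = -½ ≈ -0.50000)
(-117 + 84)*(j + n*A) = (-117 + 84)*(7 - 4*(-½)) = -33*(7 + 2) = -33*9 = -297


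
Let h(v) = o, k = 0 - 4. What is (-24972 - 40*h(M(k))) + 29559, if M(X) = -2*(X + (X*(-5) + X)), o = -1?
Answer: 4627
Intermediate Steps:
k = -4
M(X) = 6*X (M(X) = -2*(X + (-5*X + X)) = -2*(X - 4*X) = -(-6)*X = 6*X)
h(v) = -1
(-24972 - 40*h(M(k))) + 29559 = (-24972 - 40*(-1)) + 29559 = (-24972 + 40) + 29559 = -24932 + 29559 = 4627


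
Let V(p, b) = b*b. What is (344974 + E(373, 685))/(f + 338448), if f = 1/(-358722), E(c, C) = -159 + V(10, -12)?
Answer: 123744382398/121408743455 ≈ 1.0192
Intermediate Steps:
V(p, b) = b²
E(c, C) = -15 (E(c, C) = -159 + (-12)² = -159 + 144 = -15)
f = -1/358722 ≈ -2.7877e-6
(344974 + E(373, 685))/(f + 338448) = (344974 - 15)/(-1/358722 + 338448) = 344959/(121408743455/358722) = 344959*(358722/121408743455) = 123744382398/121408743455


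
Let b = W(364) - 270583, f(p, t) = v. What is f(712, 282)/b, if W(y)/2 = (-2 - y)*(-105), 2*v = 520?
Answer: -260/193723 ≈ -0.0013421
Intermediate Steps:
v = 260 (v = (½)*520 = 260)
W(y) = 420 + 210*y (W(y) = 2*((-2 - y)*(-105)) = 2*(210 + 105*y) = 420 + 210*y)
f(p, t) = 260
b = -193723 (b = (420 + 210*364) - 270583 = (420 + 76440) - 270583 = 76860 - 270583 = -193723)
f(712, 282)/b = 260/(-193723) = 260*(-1/193723) = -260/193723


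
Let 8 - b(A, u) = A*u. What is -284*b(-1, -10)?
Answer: 568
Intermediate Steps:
b(A, u) = 8 - A*u
-284*b(-1, -10) = -284*(8 - 1*(-1)*(-10)) = -284*(8 - 10) = -284*(-2) = 568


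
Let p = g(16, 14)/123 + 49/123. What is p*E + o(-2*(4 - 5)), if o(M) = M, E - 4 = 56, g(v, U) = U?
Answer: 1342/41 ≈ 32.732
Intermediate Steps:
E = 60 (E = 4 + 56 = 60)
p = 21/41 (p = 14/123 + 49/123 = 21/41 ≈ 0.51220)
p*E + o(-2*(4 - 5)) = (21/41)*60 - 2*(4 - 5) = 1260/41 - 2*(-1) = 1260/41 + 2 = 1342/41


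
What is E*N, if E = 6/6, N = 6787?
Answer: 6787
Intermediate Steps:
E = 1 (E = 6*(1/6) = 1)
E*N = 1*6787 = 6787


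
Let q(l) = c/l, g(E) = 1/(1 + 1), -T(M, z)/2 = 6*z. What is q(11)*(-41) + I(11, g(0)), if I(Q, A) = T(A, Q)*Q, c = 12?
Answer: -16464/11 ≈ -1496.7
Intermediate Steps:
T(M, z) = -12*z
g(E) = ½ (g(E) = 1/2 = ½)
q(l) = 12/l
I(Q, A) = -12*Q² (I(Q, A) = (-12*Q)*Q = -12*Q²)
q(11)*(-41) + I(11, g(0)) = (12/11)*(-41) - 12*11² = (12*(1/11))*(-41) - 12*121 = (12/11)*(-41) - 1452 = -492/11 - 1452 = -16464/11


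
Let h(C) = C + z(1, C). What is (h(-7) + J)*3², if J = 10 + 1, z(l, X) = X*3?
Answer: -153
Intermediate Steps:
z(l, X) = 3*X
h(C) = 4*C (h(C) = C + 3*C = 4*C)
J = 11
(h(-7) + J)*3² = (4*(-7) + 11)*3² = (-28 + 11)*9 = -17*9 = -153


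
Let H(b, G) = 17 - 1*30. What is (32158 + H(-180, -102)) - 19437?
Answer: 12708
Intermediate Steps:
H(b, G) = -13 (H(b, G) = 17 - 30 = -13)
(32158 + H(-180, -102)) - 19437 = (32158 - 13) - 19437 = 32145 - 19437 = 12708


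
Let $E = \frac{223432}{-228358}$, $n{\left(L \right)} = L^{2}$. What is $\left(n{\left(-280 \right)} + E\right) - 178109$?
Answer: $- \frac{11384785627}{114179} \approx -99710.0$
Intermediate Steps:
$E = - \frac{111716}{114179}$ ($E = 223432 \left(- \frac{1}{228358}\right) = - \frac{111716}{114179} \approx -0.97843$)
$\left(n{\left(-280 \right)} + E\right) - 178109 = \left(\left(-280\right)^{2} - \frac{111716}{114179}\right) - 178109 = \left(78400 - \frac{111716}{114179}\right) - 178109 = \frac{8951521884}{114179} - 178109 = - \frac{11384785627}{114179}$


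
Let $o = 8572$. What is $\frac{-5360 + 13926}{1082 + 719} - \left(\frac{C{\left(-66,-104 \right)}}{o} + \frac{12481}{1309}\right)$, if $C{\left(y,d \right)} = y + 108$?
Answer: $- \frac{6904708053}{1443469082} \approx -4.7834$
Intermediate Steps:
$C{\left(y,d \right)} = 108 + y$
$\frac{-5360 + 13926}{1082 + 719} - \left(\frac{C{\left(-66,-104 \right)}}{o} + \frac{12481}{1309}\right) = \frac{-5360 + 13926}{1082 + 719} - \left(\frac{108 - 66}{8572} + \frac{12481}{1309}\right) = \frac{8566}{1801} - \left(42 \cdot \frac{1}{8572} + 12481 \cdot \frac{1}{1309}\right) = 8566 \cdot \frac{1}{1801} - \left(\frac{21}{4286} + \frac{1783}{187}\right) = \frac{8566}{1801} - \frac{7645865}{801482} = - \frac{6904708053}{1443469082}$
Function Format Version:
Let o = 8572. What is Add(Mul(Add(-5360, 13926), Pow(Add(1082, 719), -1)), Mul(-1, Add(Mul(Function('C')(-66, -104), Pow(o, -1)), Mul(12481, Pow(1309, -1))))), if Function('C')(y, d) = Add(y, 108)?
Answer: Rational(-6904708053, 1443469082) ≈ -4.7834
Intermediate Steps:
Function('C')(y, d) = Add(108, y)
Add(Mul(Add(-5360, 13926), Pow(Add(1082, 719), -1)), Mul(-1, Add(Mul(Function('C')(-66, -104), Pow(o, -1)), Mul(12481, Pow(1309, -1))))) = Add(Mul(Add(-5360, 13926), Pow(Add(1082, 719), -1)), Mul(-1, Add(Mul(Add(108, -66), Pow(8572, -1)), Mul(12481, Pow(1309, -1))))) = Add(Mul(8566, Pow(1801, -1)), Mul(-1, Add(Mul(42, Rational(1, 8572)), Mul(12481, Rational(1, 1309))))) = Add(Mul(8566, Rational(1, 1801)), Mul(-1, Add(Rational(21, 4286), Rational(1783, 187)))) = Add(Rational(8566, 1801), Mul(-1, Rational(7645865, 801482))) = Add(Rational(8566, 1801), Rational(-7645865, 801482)) = Rational(-6904708053, 1443469082)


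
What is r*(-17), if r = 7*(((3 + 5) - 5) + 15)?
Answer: -2142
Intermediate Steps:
r = 126 (r = 7*((8 - 5) + 15) = 7*(3 + 15) = 7*18 = 126)
r*(-17) = 126*(-17) = -2142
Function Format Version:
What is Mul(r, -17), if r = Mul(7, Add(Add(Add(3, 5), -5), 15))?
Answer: -2142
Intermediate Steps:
r = 126 (r = Mul(7, Add(Add(8, -5), 15)) = Mul(7, Add(3, 15)) = Mul(7, 18) = 126)
Mul(r, -17) = Mul(126, -17) = -2142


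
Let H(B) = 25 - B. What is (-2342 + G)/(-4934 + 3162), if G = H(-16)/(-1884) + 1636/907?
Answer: 3998936459/3027972336 ≈ 1.3207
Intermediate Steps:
G = 3045037/1708788 (G = (25 - 1*(-16))/(-1884) + 1636/907 = (25 + 16)*(-1/1884) + 1636*(1/907) = 41*(-1/1884) + 1636/907 = -41/1884 + 1636/907 = 3045037/1708788 ≈ 1.7820)
(-2342 + G)/(-4934 + 3162) = (-2342 + 3045037/1708788)/(-4934 + 3162) = -3998936459/1708788/(-1772) = -3998936459/1708788*(-1/1772) = 3998936459/3027972336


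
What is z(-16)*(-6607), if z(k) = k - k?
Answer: 0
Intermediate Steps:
z(k) = 0
z(-16)*(-6607) = 0*(-6607) = 0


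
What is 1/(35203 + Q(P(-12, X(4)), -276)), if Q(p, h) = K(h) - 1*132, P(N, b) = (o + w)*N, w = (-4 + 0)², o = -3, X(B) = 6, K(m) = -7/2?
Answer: 2/70135 ≈ 2.8516e-5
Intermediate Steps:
K(m) = -7/2 (K(m) = -7*½ = -7/2)
w = 16 (w = (-4)² = 16)
P(N, b) = 13*N (P(N, b) = (-3 + 16)*N = 13*N)
Q(p, h) = -271/2 (Q(p, h) = -7/2 - 1*132 = -7/2 - 132 = -271/2)
1/(35203 + Q(P(-12, X(4)), -276)) = 1/(35203 - 271/2) = 1/(70135/2) = 2/70135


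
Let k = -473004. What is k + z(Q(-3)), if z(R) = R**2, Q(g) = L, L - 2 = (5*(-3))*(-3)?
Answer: -470795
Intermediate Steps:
L = 47 (L = 2 + (5*(-3))*(-3) = 2 - 15*(-3) = 2 + 45 = 47)
Q(g) = 47
k + z(Q(-3)) = -473004 + 47**2 = -473004 + 2209 = -470795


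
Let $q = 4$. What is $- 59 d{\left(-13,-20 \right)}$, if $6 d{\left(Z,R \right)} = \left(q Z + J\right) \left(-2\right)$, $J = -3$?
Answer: $- \frac{3245}{3} \approx -1081.7$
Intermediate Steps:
$d{\left(Z,R \right)} = 1 - \frac{4 Z}{3}$ ($d{\left(Z,R \right)} = \frac{\left(4 Z - 3\right) \left(-2\right)}{6} = \frac{\left(-3 + 4 Z\right) \left(-2\right)}{6} = \frac{6 - 8 Z}{6} = 1 - \frac{4 Z}{3}$)
$- 59 d{\left(-13,-20 \right)} = - 59 \left(1 - - \frac{52}{3}\right) = - 59 \left(1 + \frac{52}{3}\right) = \left(-59\right) \frac{55}{3} = - \frac{3245}{3}$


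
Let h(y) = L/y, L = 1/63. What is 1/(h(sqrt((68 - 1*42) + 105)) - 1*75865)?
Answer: -39445172235/2992507991608274 - 63*sqrt(131)/2992507991608274 ≈ -1.3181e-5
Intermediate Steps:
L = 1/63 ≈ 0.015873
h(y) = 1/(63*y)
1/(h(sqrt((68 - 1*42) + 105)) - 1*75865) = 1/(1/(63*(sqrt((68 - 1*42) + 105))) - 1*75865) = 1/(1/(63*(sqrt((68 - 42) + 105))) - 75865) = 1/(1/(63*(sqrt(26 + 105))) - 75865) = 1/(1/(63*(sqrt(131))) - 75865) = 1/((sqrt(131)/131)/63 - 75865) = 1/(sqrt(131)/8253 - 75865) = 1/(-75865 + sqrt(131)/8253)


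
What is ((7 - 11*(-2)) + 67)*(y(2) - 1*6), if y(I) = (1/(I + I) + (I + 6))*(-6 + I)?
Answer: -3744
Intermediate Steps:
y(I) = (-6 + I)*(6 + I + 1/(2*I)) (y(I) = (1/(2*I) + (6 + I))*(-6 + I) = (6 + I + 1/(2*I))*(-6 + I) = (-6 + I)*(6 + I + 1/(2*I)))
((7 - 11*(-2)) + 67)*(y(2) - 1*6) = ((7 - 11*(-2)) + 67)*((-71/2 + 2² - 3/2) - 1*6) = ((7 + 22) + 67)*((-71/2 + 4 - 3*½) - 6) = (29 + 67)*((-71/2 + 4 - 3/2) - 6) = 96*(-33 - 6) = 96*(-39) = -3744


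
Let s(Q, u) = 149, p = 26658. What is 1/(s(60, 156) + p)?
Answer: 1/26807 ≈ 3.7304e-5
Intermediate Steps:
1/(s(60, 156) + p) = 1/(149 + 26658) = 1/26807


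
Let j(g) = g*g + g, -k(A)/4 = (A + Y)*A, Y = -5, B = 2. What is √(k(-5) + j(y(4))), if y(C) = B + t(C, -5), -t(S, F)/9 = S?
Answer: √922 ≈ 30.364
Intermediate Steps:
t(S, F) = -9*S
y(C) = 2 - 9*C
k(A) = -4*A*(-5 + A) (k(A) = -4*(A - 5)*A = -4*(-5 + A)*A = -4*A*(-5 + A))
j(g) = g + g² (j(g) = g² + g = g + g²)
√(k(-5) + j(y(4))) = √(4*(-5)*(5 - 1*(-5)) + (2 - 9*4)*(1 + (2 - 9*4))) = √(4*(-5)*(5 + 5) + (2 - 36)*(1 + (2 - 36))) = √(4*(-5)*10 - 34*(1 - 34)) = √(-200 - 34*(-33)) = √(-200 + 1122) = √922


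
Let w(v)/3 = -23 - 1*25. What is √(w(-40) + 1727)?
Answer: √1583 ≈ 39.787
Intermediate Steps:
w(v) = -144 (w(v) = 3*(-23 - 1*25) = 3*(-23 - 25) = 3*(-48) = -144)
√(w(-40) + 1727) = √(-144 + 1727) = √1583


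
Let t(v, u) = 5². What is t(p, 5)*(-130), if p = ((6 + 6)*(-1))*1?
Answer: -3250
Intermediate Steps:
p = -12 (p = (12*(-1))*1 = -12*1 = -12)
t(v, u) = 25
t(p, 5)*(-130) = 25*(-130) = -3250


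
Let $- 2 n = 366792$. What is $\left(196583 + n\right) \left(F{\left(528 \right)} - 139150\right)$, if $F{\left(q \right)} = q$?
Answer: $-1828008314$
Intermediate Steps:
$n = -183396$ ($n = \left(- \frac{1}{2}\right) 366792 = -183396$)
$\left(196583 + n\right) \left(F{\left(528 \right)} - 139150\right) = \left(196583 - 183396\right) \left(528 - 139150\right) = 13187 \left(-138622\right) = -1828008314$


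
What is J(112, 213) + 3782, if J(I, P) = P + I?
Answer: 4107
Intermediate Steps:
J(I, P) = I + P
J(112, 213) + 3782 = (112 + 213) + 3782 = 325 + 3782 = 4107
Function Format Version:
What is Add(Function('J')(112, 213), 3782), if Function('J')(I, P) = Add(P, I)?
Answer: 4107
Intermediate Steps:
Function('J')(I, P) = Add(I, P)
Add(Function('J')(112, 213), 3782) = Add(Add(112, 213), 3782) = Add(325, 3782) = 4107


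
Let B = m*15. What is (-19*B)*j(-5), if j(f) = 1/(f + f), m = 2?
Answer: 57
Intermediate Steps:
j(f) = 1/(2*f)
B = 30 (B = 2*15 = 30)
(-19*B)*j(-5) = (-19*30)*((½)/(-5)) = -285*(-1)/5 = -570*(-⅒) = 57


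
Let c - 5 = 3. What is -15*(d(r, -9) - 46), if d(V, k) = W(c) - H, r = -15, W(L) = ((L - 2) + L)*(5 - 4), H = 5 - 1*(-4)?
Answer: 615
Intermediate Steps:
c = 8 (c = 5 + 3 = 8)
H = 9 (H = 5 + 4 = 9)
W(L) = -2 + 2*L (W(L) = ((-2 + L) + L)*1 = (-2 + 2*L)*1 = -2 + 2*L)
d(V, k) = 5 (d(V, k) = (-2 + 2*8) - 1*9 = (-2 + 16) - 9 = 14 - 9 = 5)
-15*(d(r, -9) - 46) = -15*(5 - 46) = -15*(-41) = 615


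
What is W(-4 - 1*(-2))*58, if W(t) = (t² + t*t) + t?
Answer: 348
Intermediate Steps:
W(t) = t + 2*t² (W(t) = (t² + t²) + t = 2*t² + t = t + 2*t²)
W(-4 - 1*(-2))*58 = ((-4 - 1*(-2))*(1 + 2*(-4 - 1*(-2))))*58 = ((-4 + 2)*(1 + 2*(-4 + 2)))*58 = -2*(1 + 2*(-2))*58 = -2*(1 - 4)*58 = -2*(-3)*58 = 6*58 = 348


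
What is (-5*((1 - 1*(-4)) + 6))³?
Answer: -166375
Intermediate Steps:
(-5*((1 - 1*(-4)) + 6))³ = (-5*((1 + 4) + 6))³ = (-5*(5 + 6))³ = (-5*11)³ = (-55)³ = -166375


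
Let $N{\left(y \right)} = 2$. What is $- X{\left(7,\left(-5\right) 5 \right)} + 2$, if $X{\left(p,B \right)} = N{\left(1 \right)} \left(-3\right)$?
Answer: $8$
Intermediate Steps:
$X{\left(p,B \right)} = -6$ ($X{\left(p,B \right)} = 2 \left(-3\right) = -6$)
$- X{\left(7,\left(-5\right) 5 \right)} + 2 = \left(-1\right) \left(-6\right) + 2 = 6 + 2 = 8$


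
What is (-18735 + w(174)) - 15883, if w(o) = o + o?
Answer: -34270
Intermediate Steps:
w(o) = 2*o
(-18735 + w(174)) - 15883 = (-18735 + 2*174) - 15883 = (-18735 + 348) - 15883 = -18387 - 15883 = -34270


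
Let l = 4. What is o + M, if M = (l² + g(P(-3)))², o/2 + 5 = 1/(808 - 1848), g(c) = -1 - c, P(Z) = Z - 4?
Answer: 246479/520 ≈ 474.00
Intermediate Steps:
P(Z) = -4 + Z
o = -5201/520 (o = -10 + 2/(808 - 1848) = -10 + 2/(-1040) = -10 + 2*(-1/1040) = -10 - 1/520 = -5201/520 ≈ -10.002)
M = 484 (M = (4² + (-1 - (-4 - 3)))² = (16 + (-1 - 1*(-7)))² = (16 + (-1 + 7))² = (16 + 6)² = 22² = 484)
o + M = -5201/520 + 484 = 246479/520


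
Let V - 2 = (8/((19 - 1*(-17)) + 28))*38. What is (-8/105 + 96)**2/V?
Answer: 405780736/297675 ≈ 1363.2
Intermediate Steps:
V = 27/4 (V = 2 + (8/((19 - 1*(-17)) + 28))*38 = 2 + (8/((19 + 17) + 28))*38 = 2 + (8/(36 + 28))*38 = 2 + (8/64)*38 = 2 + (8*(1/64))*38 = 2 + (1/8)*38 = 2 + 19/4 = 27/4 ≈ 6.7500)
(-8/105 + 96)**2/V = (-8/105 + 96)**2/(27/4) = (-8*1/105 + 96)**2*(4/27) = (-8/105 + 96)**2*(4/27) = (10072/105)**2*(4/27) = (101445184/11025)*(4/27) = 405780736/297675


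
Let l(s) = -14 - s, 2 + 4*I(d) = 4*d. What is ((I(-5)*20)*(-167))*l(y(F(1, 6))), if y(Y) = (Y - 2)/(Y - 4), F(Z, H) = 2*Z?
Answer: -257180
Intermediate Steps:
I(d) = -½ + d (I(d) = -½ + (4*d)/4 = -½ + d)
y(Y) = (-2 + Y)/(-4 + Y)
((I(-5)*20)*(-167))*l(y(F(1, 6))) = (((-½ - 5)*20)*(-167))*(-14 - (-2 + 2*1)/(-4 + 2*1)) = (-11/2*20*(-167))*(-14 - (-2 + 2)/(-4 + 2)) = (-110*(-167))*(-14 - 0/(-2)) = 18370*(-14 - (-1)*0/2) = 18370*(-14 - 1*0) = 18370*(-14 + 0) = 18370*(-14) = -257180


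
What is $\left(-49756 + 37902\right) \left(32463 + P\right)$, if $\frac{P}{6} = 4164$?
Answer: $-680976738$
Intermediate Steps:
$P = 24984$ ($P = 6 \cdot 4164 = 24984$)
$\left(-49756 + 37902\right) \left(32463 + P\right) = \left(-49756 + 37902\right) \left(32463 + 24984\right) = \left(-11854\right) 57447 = -680976738$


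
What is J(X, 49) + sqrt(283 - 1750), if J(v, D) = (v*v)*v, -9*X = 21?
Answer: -343/27 + 3*I*sqrt(163) ≈ -12.704 + 38.301*I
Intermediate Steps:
X = -7/3 (X = -1/9*21 = -7/3 ≈ -2.3333)
J(v, D) = v**3 (J(v, D) = v**2*v = v**3)
J(X, 49) + sqrt(283 - 1750) = (-7/3)**3 + sqrt(283 - 1750) = -343/27 + sqrt(-1467) = -343/27 + 3*I*sqrt(163)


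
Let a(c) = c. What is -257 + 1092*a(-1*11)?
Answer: -12269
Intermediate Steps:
-257 + 1092*a(-1*11) = -257 + 1092*(-1*11) = -257 + 1092*(-11) = -257 - 12012 = -12269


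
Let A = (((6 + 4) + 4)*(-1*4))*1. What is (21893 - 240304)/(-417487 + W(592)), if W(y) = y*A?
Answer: 218411/450639 ≈ 0.48467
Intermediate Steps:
A = -56 (A = ((10 + 4)*(-4))*1 = (14*(-4))*1 = -56*1 = -56)
W(y) = -56*y (W(y) = y*(-56) = -56*y)
(21893 - 240304)/(-417487 + W(592)) = (21893 - 240304)/(-417487 - 56*592) = -218411/(-417487 - 33152) = -218411/(-450639) = -218411*(-1/450639) = 218411/450639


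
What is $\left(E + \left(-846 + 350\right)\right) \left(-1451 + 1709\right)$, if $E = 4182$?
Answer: $950988$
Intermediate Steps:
$\left(E + \left(-846 + 350\right)\right) \left(-1451 + 1709\right) = \left(4182 + \left(-846 + 350\right)\right) \left(-1451 + 1709\right) = \left(4182 - 496\right) 258 = 3686 \cdot 258 = 950988$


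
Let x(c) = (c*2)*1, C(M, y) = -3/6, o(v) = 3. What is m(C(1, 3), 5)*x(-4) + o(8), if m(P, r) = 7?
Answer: -53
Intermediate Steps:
C(M, y) = -½ (C(M, y) = -3*⅙ = -½)
x(c) = 2*c (x(c) = (2*c)*1 = 2*c)
m(C(1, 3), 5)*x(-4) + o(8) = 7*(2*(-4)) + 3 = 7*(-8) + 3 = -56 + 3 = -53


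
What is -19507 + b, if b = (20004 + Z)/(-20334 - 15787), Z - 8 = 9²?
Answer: -704632440/36121 ≈ -19508.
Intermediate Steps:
Z = 89 (Z = 8 + 9² = 8 + 81 = 89)
b = -20093/36121 (b = (20004 + 89)/(-20334 - 15787) = 20093/(-36121) = 20093*(-1/36121) = -20093/36121 ≈ -0.55627)
-19507 + b = -19507 - 20093/36121 = -704632440/36121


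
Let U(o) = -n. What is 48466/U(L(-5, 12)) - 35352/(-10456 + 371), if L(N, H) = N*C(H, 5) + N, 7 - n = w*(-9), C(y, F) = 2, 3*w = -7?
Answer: 244637269/70595 ≈ 3465.4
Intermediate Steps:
w = -7/3 (w = (⅓)*(-7) = -7/3 ≈ -2.3333)
n = -14 (n = 7 - (-7)*(-9)/3 = 7 - 1*21 = 7 - 21 = -14)
L(N, H) = 3*N (L(N, H) = N*2 + N = 2*N + N = 3*N)
U(o) = 14 (U(o) = -1*(-14) = 14)
48466/U(L(-5, 12)) - 35352/(-10456 + 371) = 48466/14 - 35352/(-10456 + 371) = 48466*(1/14) - 35352/(-10085) = 24233/7 - 35352*(-1/10085) = 24233/7 + 35352/10085 = 244637269/70595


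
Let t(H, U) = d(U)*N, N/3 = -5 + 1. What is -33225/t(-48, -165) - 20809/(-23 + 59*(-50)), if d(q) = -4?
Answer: -32593031/47568 ≈ -685.19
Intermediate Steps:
N = -12 (N = 3*(-5 + 1) = 3*(-4) = -12)
t(H, U) = 48 (t(H, U) = -4*(-12) = 48)
-33225/t(-48, -165) - 20809/(-23 + 59*(-50)) = -33225/48 - 20809/(-23 + 59*(-50)) = -33225*1/48 - 20809/(-23 - 2950) = -11075/16 - 20809/(-2973) = -11075/16 - 20809*(-1/2973) = -11075/16 + 20809/2973 = -32593031/47568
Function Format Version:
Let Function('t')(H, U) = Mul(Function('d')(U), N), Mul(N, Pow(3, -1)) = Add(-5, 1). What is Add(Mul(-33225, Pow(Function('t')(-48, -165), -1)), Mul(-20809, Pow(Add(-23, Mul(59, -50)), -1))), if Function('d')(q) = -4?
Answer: Rational(-32593031, 47568) ≈ -685.19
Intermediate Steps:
N = -12 (N = Mul(3, Add(-5, 1)) = Mul(3, -4) = -12)
Function('t')(H, U) = 48 (Function('t')(H, U) = Mul(-4, -12) = 48)
Add(Mul(-33225, Pow(Function('t')(-48, -165), -1)), Mul(-20809, Pow(Add(-23, Mul(59, -50)), -1))) = Add(Mul(-33225, Pow(48, -1)), Mul(-20809, Pow(Add(-23, Mul(59, -50)), -1))) = Add(Mul(-33225, Rational(1, 48)), Mul(-20809, Pow(Add(-23, -2950), -1))) = Add(Rational(-11075, 16), Mul(-20809, Pow(-2973, -1))) = Add(Rational(-11075, 16), Mul(-20809, Rational(-1, 2973))) = Add(Rational(-11075, 16), Rational(20809, 2973)) = Rational(-32593031, 47568)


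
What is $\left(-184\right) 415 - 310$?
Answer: $-76670$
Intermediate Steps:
$\left(-184\right) 415 - 310 = -76360 - 310 = -76670$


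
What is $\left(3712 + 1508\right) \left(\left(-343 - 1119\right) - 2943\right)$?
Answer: $-22994100$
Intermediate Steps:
$\left(3712 + 1508\right) \left(\left(-343 - 1119\right) - 2943\right) = 5220 \left(-1462 - 2943\right) = 5220 \left(-4405\right) = -22994100$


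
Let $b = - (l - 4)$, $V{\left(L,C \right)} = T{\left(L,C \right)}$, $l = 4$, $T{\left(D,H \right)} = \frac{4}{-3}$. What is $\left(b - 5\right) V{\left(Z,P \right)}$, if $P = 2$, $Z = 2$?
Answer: $\frac{20}{3} \approx 6.6667$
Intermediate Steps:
$T{\left(D,H \right)} = - \frac{4}{3}$ ($T{\left(D,H \right)} = 4 \left(- \frac{1}{3}\right) = - \frac{4}{3}$)
$V{\left(L,C \right)} = - \frac{4}{3}$
$b = 0$ ($b = - (4 - 4) = \left(-1\right) 0 = 0$)
$\left(b - 5\right) V{\left(Z,P \right)} = \left(0 - 5\right) \left(- \frac{4}{3}\right) = \left(-5\right) \left(- \frac{4}{3}\right) = \frac{20}{3}$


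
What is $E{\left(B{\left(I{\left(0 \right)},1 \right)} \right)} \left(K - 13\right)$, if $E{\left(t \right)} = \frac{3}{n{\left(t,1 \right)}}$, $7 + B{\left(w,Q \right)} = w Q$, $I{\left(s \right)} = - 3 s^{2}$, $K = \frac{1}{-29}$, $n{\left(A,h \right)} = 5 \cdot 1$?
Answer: $- \frac{1134}{145} \approx -7.8207$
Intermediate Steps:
$n{\left(A,h \right)} = 5$
$K = - \frac{1}{29} \approx -0.034483$
$B{\left(w,Q \right)} = -7 + Q w$ ($B{\left(w,Q \right)} = -7 + w Q = -7 + Q w$)
$E{\left(t \right)} = \frac{3}{5}$
$E{\left(B{\left(I{\left(0 \right)},1 \right)} \right)} \left(K - 13\right) = \frac{3 \left(- \frac{1}{29} - 13\right)}{5} = \frac{3}{5} \left(- \frac{378}{29}\right) = - \frac{1134}{145}$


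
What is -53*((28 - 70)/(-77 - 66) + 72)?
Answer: -547914/143 ≈ -3831.6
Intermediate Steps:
-53*((28 - 70)/(-77 - 66) + 72) = -53*(-42/(-143) + 72) = -53*(-42*(-1/143) + 72) = -53*(42/143 + 72) = -53*10338/143 = -547914/143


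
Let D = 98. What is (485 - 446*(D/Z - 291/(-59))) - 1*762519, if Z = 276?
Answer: -3111840341/4071 ≈ -7.6439e+5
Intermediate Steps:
(485 - 446*(D/Z - 291/(-59))) - 1*762519 = (485 - 446*(98/276 - 291/(-59))) - 1*762519 = (485 - 446*(98*(1/276) - 291*(-1/59))) - 762519 = (485 - 446*(49/138 + 291/59)) - 762519 = (485 - 446*43049/8142) - 762519 = (485 - 9599927/4071) - 762519 = -7625492/4071 - 762519 = -3111840341/4071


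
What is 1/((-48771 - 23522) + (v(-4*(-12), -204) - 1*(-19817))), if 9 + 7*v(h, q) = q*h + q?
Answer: -7/377337 ≈ -1.8551e-5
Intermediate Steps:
v(h, q) = -9/7 + q/7 + h*q/7 (v(h, q) = -9/7 + (q*h + q)/7 = -9/7 + (h*q + q)/7 = -9/7 + (q + h*q)/7 = -9/7 + (q/7 + h*q/7) = -9/7 + q/7 + h*q/7)
1/((-48771 - 23522) + (v(-4*(-12), -204) - 1*(-19817))) = 1/((-48771 - 23522) + ((-9/7 + (⅐)*(-204) + (⅐)*(-4*(-12))*(-204)) - 1*(-19817))) = 1/(-72293 + ((-9/7 - 204/7 + (⅐)*48*(-204)) + 19817)) = 1/(-72293 + ((-9/7 - 204/7 - 9792/7) + 19817)) = 1/(-72293 + (-10005/7 + 19817)) = 1/(-72293 + 128714/7) = 1/(-377337/7) = -7/377337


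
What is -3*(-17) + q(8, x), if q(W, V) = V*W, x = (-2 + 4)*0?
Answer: 51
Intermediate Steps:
x = 0 (x = 2*0 = 0)
-3*(-17) + q(8, x) = -3*(-17) + 0*8 = 51 + 0 = 51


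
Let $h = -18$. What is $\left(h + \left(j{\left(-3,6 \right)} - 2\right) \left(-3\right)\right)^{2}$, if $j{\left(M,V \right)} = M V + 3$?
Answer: $1089$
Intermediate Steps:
$j{\left(M,V \right)} = 3 + M V$
$\left(h + \left(j{\left(-3,6 \right)} - 2\right) \left(-3\right)\right)^{2} = \left(-18 + \left(\left(3 - 18\right) - 2\right) \left(-3\right)\right)^{2} = \left(-18 + \left(-15 - 2\right) \left(-3\right)\right)^{2} = \left(-18 - -51\right)^{2} = \left(-18 + 51\right)^{2} = 33^{2} = 1089$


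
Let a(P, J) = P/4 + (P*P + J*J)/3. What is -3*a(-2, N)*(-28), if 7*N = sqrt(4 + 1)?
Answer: 510/7 ≈ 72.857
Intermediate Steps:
N = sqrt(5)/7 (N = sqrt(4 + 1)/7 = sqrt(5)/7 ≈ 0.31944)
a(P, J) = J**2/3 + P**2/3 + P/4 (a(P, J) = P*(1/4) + (P**2 + J**2)*(1/3) = P/4 + (J**2 + P**2)*(1/3) = P/4 + (J**2/3 + P**2/3) = J**2/3 + P**2/3 + P/4)
-3*a(-2, N)*(-28) = -3*((sqrt(5)/7)**2/3 + (1/3)*(-2)**2 + (1/4)*(-2))*(-28) = -3*((1/3)*(5/49) + (1/3)*4 - 1/2)*(-28) = -3*(5/147 + 4/3 - 1/2)*(-28) = -3*85/98*(-28) = -255/98*(-28) = 510/7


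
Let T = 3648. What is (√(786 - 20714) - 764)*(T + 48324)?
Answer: -39706608 + 103944*I*√4982 ≈ -3.9707e+7 + 7.3367e+6*I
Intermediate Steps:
(√(786 - 20714) - 764)*(T + 48324) = (√(786 - 20714) - 764)*(3648 + 48324) = (√(-19928) - 764)*51972 = (2*I*√4982 - 764)*51972 = (-764 + 2*I*√4982)*51972 = -39706608 + 103944*I*√4982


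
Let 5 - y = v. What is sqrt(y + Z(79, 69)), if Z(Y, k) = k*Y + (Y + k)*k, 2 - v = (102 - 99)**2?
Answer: 5*sqrt(627) ≈ 125.20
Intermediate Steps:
v = -7 (v = 2 - (102 - 99)**2 = 2 - 1*3**2 = 2 - 1*9 = 2 - 9 = -7)
y = 12 (y = 5 - 1*(-7) = 5 + 7 = 12)
Z(Y, k) = Y*k + k*(Y + k)
sqrt(y + Z(79, 69)) = sqrt(12 + 69*(69 + 2*79)) = sqrt(12 + 69*(69 + 158)) = sqrt(12 + 69*227) = sqrt(12 + 15663) = sqrt(15675) = 5*sqrt(627)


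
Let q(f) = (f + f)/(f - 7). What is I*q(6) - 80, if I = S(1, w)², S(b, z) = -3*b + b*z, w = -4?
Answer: -668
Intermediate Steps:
q(f) = 2*f/(-7 + f) (q(f) = (2*f)/(-7 + f) = 2*f/(-7 + f))
I = 49 (I = (1*(-3 - 4))² = (1*(-7))² = (-7)² = 49)
I*q(6) - 80 = 49*(2*6/(-7 + 6)) - 80 = 49*(2*6/(-1)) - 80 = 49*(2*6*(-1)) - 80 = 49*(-12) - 80 = -588 - 80 = -668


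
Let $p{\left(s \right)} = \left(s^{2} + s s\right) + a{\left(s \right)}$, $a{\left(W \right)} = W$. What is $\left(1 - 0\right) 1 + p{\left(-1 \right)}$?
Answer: $2$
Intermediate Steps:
$p{\left(s \right)} = s + 2 s^{2}$ ($p{\left(s \right)} = \left(s^{2} + s s\right) + s = \left(s^{2} + s^{2}\right) + s = 2 s^{2} + s = s + 2 s^{2}$)
$\left(1 - 0\right) 1 + p{\left(-1 \right)} = \left(1 - 0\right) 1 - \left(1 + 2 \left(-1\right)\right) = \left(1 + 0\right) 1 - \left(1 - 2\right) = 1 \cdot 1 - -1 = 1 + 1 = 2$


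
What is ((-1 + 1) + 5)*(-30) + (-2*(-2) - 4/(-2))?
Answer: -144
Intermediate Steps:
((-1 + 1) + 5)*(-30) + (-2*(-2) - 4/(-2)) = (0 + 5)*(-30) + (4 - 4*(-½)) = 5*(-30) + (4 + 2) = -150 + 6 = -144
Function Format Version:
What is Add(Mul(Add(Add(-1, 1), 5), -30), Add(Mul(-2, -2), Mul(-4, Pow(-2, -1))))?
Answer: -144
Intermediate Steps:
Add(Mul(Add(Add(-1, 1), 5), -30), Add(Mul(-2, -2), Mul(-4, Pow(-2, -1)))) = Add(Mul(Add(0, 5), -30), Add(4, Mul(-4, Rational(-1, 2)))) = Add(Mul(5, -30), Add(4, 2)) = Add(-150, 6) = -144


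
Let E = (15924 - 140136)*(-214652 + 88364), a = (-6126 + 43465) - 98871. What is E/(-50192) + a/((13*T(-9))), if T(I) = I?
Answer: -114514396088/367029 ≈ -3.1200e+5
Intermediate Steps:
a = -61532 (a = 37339 - 98871 = -61532)
E = 15686485056 (E = -124212*(-126288) = 15686485056)
E/(-50192) + a/((13*T(-9))) = 15686485056/(-50192) - 61532/(13*(-9)) = 15686485056*(-1/50192) - 61532/(-117) = -980405316/3137 - 61532*(-1/117) = -980405316/3137 + 61532/117 = -114514396088/367029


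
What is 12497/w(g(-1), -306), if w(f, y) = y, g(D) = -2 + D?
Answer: -12497/306 ≈ -40.840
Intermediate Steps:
12497/w(g(-1), -306) = 12497/(-306) = 12497*(-1/306) = -12497/306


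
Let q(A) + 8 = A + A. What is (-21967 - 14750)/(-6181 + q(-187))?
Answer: 36717/6563 ≈ 5.5945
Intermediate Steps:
q(A) = -8 + 2*A (q(A) = -8 + (A + A) = -8 + 2*A)
(-21967 - 14750)/(-6181 + q(-187)) = (-21967 - 14750)/(-6181 + (-8 + 2*(-187))) = -36717/(-6181 + (-8 - 374)) = -36717/(-6181 - 382) = -36717/(-6563) = -36717*(-1/6563) = 36717/6563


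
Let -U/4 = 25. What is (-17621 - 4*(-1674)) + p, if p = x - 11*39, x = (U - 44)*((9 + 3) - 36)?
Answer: -7898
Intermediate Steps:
U = -100 (U = -4*25 = -100)
x = 3456 (x = (-100 - 44)*((9 + 3) - 36) = -144*(12 - 36) = -144*(-24) = 3456)
p = 3027 (p = 3456 - 11*39 = 3456 - 429 = 3027)
(-17621 - 4*(-1674)) + p = (-17621 - 4*(-1674)) + 3027 = (-17621 + 6696) + 3027 = -10925 + 3027 = -7898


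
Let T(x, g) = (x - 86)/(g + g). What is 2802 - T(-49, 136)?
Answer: 762279/272 ≈ 2802.5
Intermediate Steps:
T(x, g) = (-86 + x)/(2*g) (T(x, g) = (-86 + x)/((2*g)) = (-86 + x)*(1/(2*g)) = (-86 + x)/(2*g))
2802 - T(-49, 136) = 2802 - (-86 - 49)/(2*136) = 2802 - (-135)/(2*136) = 2802 - 1*(-135/272) = 2802 + 135/272 = 762279/272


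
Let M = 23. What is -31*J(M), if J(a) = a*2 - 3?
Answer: -1333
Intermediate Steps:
J(a) = -3 + 2*a (J(a) = 2*a - 3 = -3 + 2*a)
-31*J(M) = -31*(-3 + 2*23) = -31*(-3 + 46) = -31*43 = -1333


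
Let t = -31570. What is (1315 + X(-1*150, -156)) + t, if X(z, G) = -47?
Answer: -30302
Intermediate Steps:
(1315 + X(-1*150, -156)) + t = (1315 - 47) - 31570 = 1268 - 31570 = -30302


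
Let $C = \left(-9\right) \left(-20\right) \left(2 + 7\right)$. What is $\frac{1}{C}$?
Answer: $\frac{1}{1620} \approx 0.00061728$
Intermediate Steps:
$C = 1620$ ($C = 180 \cdot 9 = 1620$)
$\frac{1}{C} = \frac{1}{1620}$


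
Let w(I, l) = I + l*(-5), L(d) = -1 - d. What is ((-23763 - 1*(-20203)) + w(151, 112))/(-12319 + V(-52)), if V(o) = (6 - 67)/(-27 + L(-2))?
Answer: 103194/320233 ≈ 0.32225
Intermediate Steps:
V(o) = 61/26 (V(o) = (6 - 67)/(-27 + (-1 - 1*(-2))) = -61/(-27 + (-1 + 2)) = -61/(-27 + 1) = -61/(-26) = -61*(-1/26) = 61/26)
w(I, l) = I - 5*l
((-23763 - 1*(-20203)) + w(151, 112))/(-12319 + V(-52)) = ((-23763 - 1*(-20203)) + (151 - 5*112))/(-12319 + 61/26) = ((-23763 + 20203) + (151 - 560))/(-320233/26) = (-3560 - 409)*(-26/320233) = -3969*(-26/320233) = 103194/320233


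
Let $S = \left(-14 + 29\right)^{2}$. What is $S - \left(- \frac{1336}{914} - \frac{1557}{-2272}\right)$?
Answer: $\frac{234424547}{1038304} \approx 225.78$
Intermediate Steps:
$S = 225$ ($S = 15^{2} = 225$)
$S - \left(- \frac{1336}{914} - \frac{1557}{-2272}\right) = 225 - \left(- \frac{1336}{914} - \frac{1557}{-2272}\right) = 225 - \left(\left(-1336\right) \frac{1}{914} - - \frac{1557}{2272}\right) = 225 - \left(- \frac{668}{457} + \frac{1557}{2272}\right) = 225 - - \frac{806147}{1038304} = 225 + \frac{806147}{1038304} = \frac{234424547}{1038304}$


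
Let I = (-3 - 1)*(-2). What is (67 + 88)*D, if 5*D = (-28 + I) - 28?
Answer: -1488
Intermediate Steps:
I = 8 (I = -4*(-2) = 8)
D = -48/5 (D = ((-28 + 8) - 28)/5 = (-20 - 28)/5 = (⅕)*(-48) = -48/5 ≈ -9.6000)
(67 + 88)*D = (67 + 88)*(-48/5) = 155*(-48/5) = -1488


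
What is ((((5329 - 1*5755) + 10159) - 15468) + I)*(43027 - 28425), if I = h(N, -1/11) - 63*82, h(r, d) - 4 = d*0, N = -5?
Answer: -159117994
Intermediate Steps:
h(r, d) = 4 (h(r, d) = 4 + d*0 = 4 + 0 = 4)
I = -5162 (I = 4 - 63*82 = 4 - 5166 = -5162)
((((5329 - 1*5755) + 10159) - 15468) + I)*(43027 - 28425) = ((((5329 - 1*5755) + 10159) - 15468) - 5162)*(43027 - 28425) = ((((5329 - 5755) + 10159) - 15468) - 5162)*14602 = (((-426 + 10159) - 15468) - 5162)*14602 = ((9733 - 15468) - 5162)*14602 = (-5735 - 5162)*14602 = -10897*14602 = -159117994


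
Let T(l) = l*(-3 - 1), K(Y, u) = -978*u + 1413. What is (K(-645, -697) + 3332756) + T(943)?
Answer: 4012063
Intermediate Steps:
K(Y, u) = 1413 - 978*u
T(l) = -4*l (T(l) = l*(-4) = -4*l)
(K(-645, -697) + 3332756) + T(943) = ((1413 - 978*(-697)) + 3332756) - 4*943 = ((1413 + 681666) + 3332756) - 3772 = (683079 + 3332756) - 3772 = 4015835 - 3772 = 4012063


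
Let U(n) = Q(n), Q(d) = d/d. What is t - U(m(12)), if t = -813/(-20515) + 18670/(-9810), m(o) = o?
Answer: -57629167/20125215 ≈ -2.8635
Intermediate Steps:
Q(d) = 1
U(n) = 1
t = -37503952/20125215 (t = -813*(-1/20515) + 18670*(-1/9810) = 813/20515 - 1867/981 = -37503952/20125215 ≈ -1.8635)
t - U(m(12)) = -37503952/20125215 - 1*1 = -37503952/20125215 - 1 = -57629167/20125215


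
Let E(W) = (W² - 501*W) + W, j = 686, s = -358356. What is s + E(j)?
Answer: -230760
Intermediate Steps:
E(W) = W² - 500*W
s + E(j) = -358356 + 686*(-500 + 686) = -358356 + 686*186 = -358356 + 127596 = -230760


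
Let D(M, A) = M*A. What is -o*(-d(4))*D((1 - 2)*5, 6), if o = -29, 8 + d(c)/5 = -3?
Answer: -47850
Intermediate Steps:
d(c) = -55 (d(c) = -40 + 5*(-3) = -40 - 15 = -55)
D(M, A) = A*M
-o*(-d(4))*D((1 - 2)*5, 6) = -(-(-29)*(-55))*6*((1 - 2)*5) = -(-29*55)*6*(-1*5) = -(-1595)*6*(-5) = -(-1595)*(-30) = -1*47850 = -47850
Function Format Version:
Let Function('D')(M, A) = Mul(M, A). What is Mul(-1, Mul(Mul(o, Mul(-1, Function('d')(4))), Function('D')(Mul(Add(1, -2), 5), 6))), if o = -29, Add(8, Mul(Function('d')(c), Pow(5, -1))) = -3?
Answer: -47850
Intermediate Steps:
Function('d')(c) = -55 (Function('d')(c) = Add(-40, Mul(5, -3)) = Add(-40, -15) = -55)
Function('D')(M, A) = Mul(A, M)
Mul(-1, Mul(Mul(o, Mul(-1, Function('d')(4))), Function('D')(Mul(Add(1, -2), 5), 6))) = Mul(-1, Mul(Mul(-29, Mul(-1, -55)), Mul(6, Mul(Add(1, -2), 5)))) = Mul(-1, Mul(Mul(-29, 55), Mul(6, Mul(-1, 5)))) = Mul(-1, Mul(-1595, Mul(6, -5))) = Mul(-1, Mul(-1595, -30)) = Mul(-1, 47850) = -47850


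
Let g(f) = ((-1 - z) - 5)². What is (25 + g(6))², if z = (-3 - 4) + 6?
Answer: 2500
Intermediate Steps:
z = -1 (z = -7 + 6 = -1)
g(f) = 25 (g(f) = ((-1 - 1*(-1)) - 5)² = ((-1 + 1) - 5)² = (0 - 5)² = (-5)² = 25)
(25 + g(6))² = (25 + 25)² = 50² = 2500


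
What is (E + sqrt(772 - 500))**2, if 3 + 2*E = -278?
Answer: 80049/4 - 1124*sqrt(17) ≈ 15378.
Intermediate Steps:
E = -281/2 (E = -3/2 + (1/2)*(-278) = -3/2 - 139 = -281/2 ≈ -140.50)
(E + sqrt(772 - 500))**2 = (-281/2 + sqrt(772 - 500))**2 = (-281/2 + sqrt(272))**2 = (-281/2 + 4*sqrt(17))**2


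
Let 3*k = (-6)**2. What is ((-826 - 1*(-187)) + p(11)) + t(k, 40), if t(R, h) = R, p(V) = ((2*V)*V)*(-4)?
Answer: -1595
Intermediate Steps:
p(V) = -8*V**2 (p(V) = (2*V**2)*(-4) = -8*V**2)
k = 12 (k = (1/3)*(-6)**2 = (1/3)*36 = 12)
((-826 - 1*(-187)) + p(11)) + t(k, 40) = ((-826 - 1*(-187)) - 8*11**2) + 12 = ((-826 + 187) - 8*121) + 12 = (-639 - 968) + 12 = -1607 + 12 = -1595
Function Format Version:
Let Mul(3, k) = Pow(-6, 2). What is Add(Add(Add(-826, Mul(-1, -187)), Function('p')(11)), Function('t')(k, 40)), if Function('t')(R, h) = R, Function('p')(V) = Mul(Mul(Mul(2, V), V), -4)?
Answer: -1595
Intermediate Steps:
Function('p')(V) = Mul(-8, Pow(V, 2)) (Function('p')(V) = Mul(Mul(2, Pow(V, 2)), -4) = Mul(-8, Pow(V, 2)))
k = 12 (k = Mul(Rational(1, 3), Pow(-6, 2)) = Mul(Rational(1, 3), 36) = 12)
Add(Add(Add(-826, Mul(-1, -187)), Function('p')(11)), Function('t')(k, 40)) = Add(Add(Add(-826, Mul(-1, -187)), Mul(-8, Pow(11, 2))), 12) = Add(Add(Add(-826, 187), Mul(-8, 121)), 12) = Add(Add(-639, -968), 12) = Add(-1607, 12) = -1595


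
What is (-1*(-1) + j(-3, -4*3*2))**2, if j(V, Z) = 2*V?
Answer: 25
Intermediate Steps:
(-1*(-1) + j(-3, -4*3*2))**2 = (-1*(-1) + 2*(-3))**2 = (1 - 6)**2 = (-5)**2 = 25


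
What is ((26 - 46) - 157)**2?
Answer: 31329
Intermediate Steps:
((26 - 46) - 157)**2 = (-20 - 157)**2 = (-177)**2 = 31329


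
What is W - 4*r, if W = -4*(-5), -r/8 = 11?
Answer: 372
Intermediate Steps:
r = -88 (r = -8*11 = -88)
W = 20
W - 4*r = 20 - 4*(-88) = 20 + 352 = 372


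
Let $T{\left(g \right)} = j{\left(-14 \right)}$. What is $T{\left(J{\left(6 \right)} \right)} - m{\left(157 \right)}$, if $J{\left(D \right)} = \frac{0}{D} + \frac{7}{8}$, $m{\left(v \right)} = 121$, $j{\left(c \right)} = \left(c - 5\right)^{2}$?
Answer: $240$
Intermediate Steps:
$j{\left(c \right)} = \left(-5 + c\right)^{2}$
$J{\left(D \right)} = \frac{7}{8}$ ($J{\left(D \right)} = 0 + 7 \cdot \frac{1}{8} = 0 + \frac{7}{8} = \frac{7}{8}$)
$T{\left(g \right)} = 361$ ($T{\left(g \right)} = \left(-5 - 14\right)^{2} = \left(-19\right)^{2} = 361$)
$T{\left(J{\left(6 \right)} \right)} - m{\left(157 \right)} = 361 - 121 = 240$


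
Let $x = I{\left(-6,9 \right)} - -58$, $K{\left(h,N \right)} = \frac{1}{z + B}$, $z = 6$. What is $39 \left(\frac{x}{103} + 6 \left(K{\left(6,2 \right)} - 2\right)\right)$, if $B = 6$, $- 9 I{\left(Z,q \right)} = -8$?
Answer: $- \frac{263393}{618} \approx -426.2$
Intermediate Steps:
$I{\left(Z,q \right)} = \frac{8}{9}$ ($I{\left(Z,q \right)} = \left(- \frac{1}{9}\right) \left(-8\right) = \frac{8}{9}$)
$K{\left(h,N \right)} = \frac{1}{12}$ ($K{\left(h,N \right)} = \frac{1}{6 + 6} = \frac{1}{12}$)
$x = \frac{530}{9}$ ($x = \frac{8}{9} - -58 = \frac{8}{9} + 58 = \frac{530}{9} \approx 58.889$)
$39 \left(\frac{x}{103} + 6 \left(K{\left(6,2 \right)} - 2\right)\right) = 39 \left(\frac{530}{9 \cdot 103} + 6 \left(\frac{1}{12} - 2\right)\right) = 39 \left(\frac{530}{9} \cdot \frac{1}{103} + 6 \left(- \frac{23}{12}\right)\right) = 39 \left(\frac{530}{927} - \frac{23}{2}\right) = 39 \left(- \frac{20261}{1854}\right) = - \frac{263393}{618}$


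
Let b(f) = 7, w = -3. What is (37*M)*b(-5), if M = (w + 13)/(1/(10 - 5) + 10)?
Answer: 12950/51 ≈ 253.92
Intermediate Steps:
M = 50/51 (M = (-3 + 13)/(1/(10 - 5) + 10) = 10/(1/5 + 10) = 10/(⅕ + 10) = 10/(51/5) = 10*(5/51) = 50/51 ≈ 0.98039)
(37*M)*b(-5) = (37*(50/51))*7 = (1850/51)*7 = 12950/51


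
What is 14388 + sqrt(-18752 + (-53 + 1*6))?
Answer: 14388 + I*sqrt(18799) ≈ 14388.0 + 137.11*I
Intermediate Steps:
14388 + sqrt(-18752 + (-53 + 1*6)) = 14388 + sqrt(-18752 + (-53 + 6)) = 14388 + sqrt(-18752 - 47) = 14388 + sqrt(-18799) = 14388 + I*sqrt(18799)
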